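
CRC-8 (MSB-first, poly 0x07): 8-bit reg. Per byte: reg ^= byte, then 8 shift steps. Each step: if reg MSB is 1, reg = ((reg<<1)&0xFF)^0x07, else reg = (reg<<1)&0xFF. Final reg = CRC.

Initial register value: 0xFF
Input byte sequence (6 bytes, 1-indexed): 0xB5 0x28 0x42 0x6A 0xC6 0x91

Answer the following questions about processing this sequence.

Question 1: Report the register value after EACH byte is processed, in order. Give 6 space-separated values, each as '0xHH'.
0xF1 0x01 0xCE 0x75 0x10 0x8E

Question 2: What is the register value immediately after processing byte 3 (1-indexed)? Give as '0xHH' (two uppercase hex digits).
After byte 1 (0xB5): reg=0xF1
After byte 2 (0x28): reg=0x01
After byte 3 (0x42): reg=0xCE

Answer: 0xCE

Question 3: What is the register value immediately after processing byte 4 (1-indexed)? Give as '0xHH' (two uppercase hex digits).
Answer: 0x75

Derivation:
After byte 1 (0xB5): reg=0xF1
After byte 2 (0x28): reg=0x01
After byte 3 (0x42): reg=0xCE
After byte 4 (0x6A): reg=0x75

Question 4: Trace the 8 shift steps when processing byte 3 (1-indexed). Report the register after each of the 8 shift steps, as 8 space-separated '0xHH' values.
Answer: 0x86 0x0B 0x16 0x2C 0x58 0xB0 0x67 0xCE

Derivation:
After byte 1 (0xB5): reg=0xF1
After byte 2 (0x28): reg=0x01
Register before byte 3: 0x01
After XOR with byte 0x42: 0x43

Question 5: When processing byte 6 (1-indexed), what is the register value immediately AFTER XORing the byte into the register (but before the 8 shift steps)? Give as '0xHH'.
Register before byte 6: 0x10
Byte 6: 0x91
0x10 XOR 0x91 = 0x81

Answer: 0x81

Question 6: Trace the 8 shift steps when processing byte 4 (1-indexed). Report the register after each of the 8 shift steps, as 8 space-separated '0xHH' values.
After byte 1 (0xB5): reg=0xF1
After byte 2 (0x28): reg=0x01
After byte 3 (0x42): reg=0xCE
Register before byte 4: 0xCE
After XOR with byte 0x6A: 0xA4

Answer: 0x4F 0x9E 0x3B 0x76 0xEC 0xDF 0xB9 0x75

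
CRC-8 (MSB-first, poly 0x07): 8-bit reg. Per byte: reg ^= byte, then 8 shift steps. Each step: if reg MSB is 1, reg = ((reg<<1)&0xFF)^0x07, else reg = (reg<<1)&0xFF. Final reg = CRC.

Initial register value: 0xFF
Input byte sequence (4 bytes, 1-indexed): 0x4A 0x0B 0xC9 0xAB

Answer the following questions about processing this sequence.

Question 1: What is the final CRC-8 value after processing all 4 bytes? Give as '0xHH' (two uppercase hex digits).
After byte 1 (0x4A): reg=0x02
After byte 2 (0x0B): reg=0x3F
After byte 3 (0xC9): reg=0xCC
After byte 4 (0xAB): reg=0x32

Answer: 0x32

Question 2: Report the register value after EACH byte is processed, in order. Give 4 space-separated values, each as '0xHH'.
0x02 0x3F 0xCC 0x32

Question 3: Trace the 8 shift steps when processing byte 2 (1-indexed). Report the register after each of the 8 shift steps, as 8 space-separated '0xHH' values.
After byte 1 (0x4A): reg=0x02
Register before byte 2: 0x02
After XOR with byte 0x0B: 0x09

Answer: 0x12 0x24 0x48 0x90 0x27 0x4E 0x9C 0x3F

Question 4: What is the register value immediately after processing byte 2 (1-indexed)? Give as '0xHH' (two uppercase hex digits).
Answer: 0x3F

Derivation:
After byte 1 (0x4A): reg=0x02
After byte 2 (0x0B): reg=0x3F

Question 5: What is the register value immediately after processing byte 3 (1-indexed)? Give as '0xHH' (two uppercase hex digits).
After byte 1 (0x4A): reg=0x02
After byte 2 (0x0B): reg=0x3F
After byte 3 (0xC9): reg=0xCC

Answer: 0xCC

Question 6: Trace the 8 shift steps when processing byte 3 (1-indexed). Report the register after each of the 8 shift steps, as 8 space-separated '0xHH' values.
After byte 1 (0x4A): reg=0x02
After byte 2 (0x0B): reg=0x3F
Register before byte 3: 0x3F
After XOR with byte 0xC9: 0xF6

Answer: 0xEB 0xD1 0xA5 0x4D 0x9A 0x33 0x66 0xCC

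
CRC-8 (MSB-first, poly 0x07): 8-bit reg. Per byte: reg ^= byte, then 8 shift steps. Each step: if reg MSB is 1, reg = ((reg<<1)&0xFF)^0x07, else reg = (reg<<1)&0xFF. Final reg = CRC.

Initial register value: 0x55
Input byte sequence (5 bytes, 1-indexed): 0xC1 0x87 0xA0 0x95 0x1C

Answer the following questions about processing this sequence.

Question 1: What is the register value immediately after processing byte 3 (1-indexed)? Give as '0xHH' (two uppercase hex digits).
After byte 1 (0xC1): reg=0xE5
After byte 2 (0x87): reg=0x29
After byte 3 (0xA0): reg=0xB6

Answer: 0xB6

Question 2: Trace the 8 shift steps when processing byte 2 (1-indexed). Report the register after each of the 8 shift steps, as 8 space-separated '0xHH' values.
Answer: 0xC4 0x8F 0x19 0x32 0x64 0xC8 0x97 0x29

Derivation:
After byte 1 (0xC1): reg=0xE5
Register before byte 2: 0xE5
After XOR with byte 0x87: 0x62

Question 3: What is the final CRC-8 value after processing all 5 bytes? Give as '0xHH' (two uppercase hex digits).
After byte 1 (0xC1): reg=0xE5
After byte 2 (0x87): reg=0x29
After byte 3 (0xA0): reg=0xB6
After byte 4 (0x95): reg=0xE9
After byte 5 (0x1C): reg=0xC5

Answer: 0xC5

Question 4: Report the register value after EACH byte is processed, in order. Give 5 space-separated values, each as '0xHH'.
0xE5 0x29 0xB6 0xE9 0xC5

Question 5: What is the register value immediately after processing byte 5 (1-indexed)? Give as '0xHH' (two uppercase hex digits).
After byte 1 (0xC1): reg=0xE5
After byte 2 (0x87): reg=0x29
After byte 3 (0xA0): reg=0xB6
After byte 4 (0x95): reg=0xE9
After byte 5 (0x1C): reg=0xC5

Answer: 0xC5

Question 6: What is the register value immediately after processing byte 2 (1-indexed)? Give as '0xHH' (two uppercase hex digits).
After byte 1 (0xC1): reg=0xE5
After byte 2 (0x87): reg=0x29

Answer: 0x29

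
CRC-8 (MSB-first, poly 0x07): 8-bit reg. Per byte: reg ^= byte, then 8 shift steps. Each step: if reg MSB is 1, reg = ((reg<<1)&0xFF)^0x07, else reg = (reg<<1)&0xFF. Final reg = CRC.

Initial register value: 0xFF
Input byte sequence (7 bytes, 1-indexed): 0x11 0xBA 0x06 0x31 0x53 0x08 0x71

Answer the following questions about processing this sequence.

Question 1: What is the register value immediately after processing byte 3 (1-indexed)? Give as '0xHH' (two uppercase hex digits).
Answer: 0x3D

Derivation:
After byte 1 (0x11): reg=0x84
After byte 2 (0xBA): reg=0xBA
After byte 3 (0x06): reg=0x3D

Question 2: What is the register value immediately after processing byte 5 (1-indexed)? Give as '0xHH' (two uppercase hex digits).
Answer: 0x42

Derivation:
After byte 1 (0x11): reg=0x84
After byte 2 (0xBA): reg=0xBA
After byte 3 (0x06): reg=0x3D
After byte 4 (0x31): reg=0x24
After byte 5 (0x53): reg=0x42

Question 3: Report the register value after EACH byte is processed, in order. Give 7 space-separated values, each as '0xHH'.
0x84 0xBA 0x3D 0x24 0x42 0xF1 0x89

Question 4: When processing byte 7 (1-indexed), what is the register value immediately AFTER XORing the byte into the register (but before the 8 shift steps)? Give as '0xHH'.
Register before byte 7: 0xF1
Byte 7: 0x71
0xF1 XOR 0x71 = 0x80

Answer: 0x80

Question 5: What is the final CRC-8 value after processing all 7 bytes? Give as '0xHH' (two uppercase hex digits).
After byte 1 (0x11): reg=0x84
After byte 2 (0xBA): reg=0xBA
After byte 3 (0x06): reg=0x3D
After byte 4 (0x31): reg=0x24
After byte 5 (0x53): reg=0x42
After byte 6 (0x08): reg=0xF1
After byte 7 (0x71): reg=0x89

Answer: 0x89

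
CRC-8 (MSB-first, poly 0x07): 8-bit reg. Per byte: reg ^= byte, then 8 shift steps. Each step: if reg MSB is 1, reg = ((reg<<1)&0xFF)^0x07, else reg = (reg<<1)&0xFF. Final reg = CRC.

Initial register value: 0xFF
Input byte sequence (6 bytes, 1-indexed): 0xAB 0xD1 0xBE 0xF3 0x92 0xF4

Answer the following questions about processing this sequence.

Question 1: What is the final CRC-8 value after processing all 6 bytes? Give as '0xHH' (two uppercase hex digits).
After byte 1 (0xAB): reg=0xAB
After byte 2 (0xD1): reg=0x61
After byte 3 (0xBE): reg=0x13
After byte 4 (0xF3): reg=0xAE
After byte 5 (0x92): reg=0xB4
After byte 6 (0xF4): reg=0xC7

Answer: 0xC7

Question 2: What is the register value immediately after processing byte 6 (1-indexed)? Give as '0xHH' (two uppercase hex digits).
Answer: 0xC7

Derivation:
After byte 1 (0xAB): reg=0xAB
After byte 2 (0xD1): reg=0x61
After byte 3 (0xBE): reg=0x13
After byte 4 (0xF3): reg=0xAE
After byte 5 (0x92): reg=0xB4
After byte 6 (0xF4): reg=0xC7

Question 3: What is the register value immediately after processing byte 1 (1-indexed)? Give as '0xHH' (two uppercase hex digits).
Answer: 0xAB

Derivation:
After byte 1 (0xAB): reg=0xAB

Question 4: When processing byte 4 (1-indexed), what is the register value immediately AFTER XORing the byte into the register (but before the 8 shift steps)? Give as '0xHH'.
Register before byte 4: 0x13
Byte 4: 0xF3
0x13 XOR 0xF3 = 0xE0

Answer: 0xE0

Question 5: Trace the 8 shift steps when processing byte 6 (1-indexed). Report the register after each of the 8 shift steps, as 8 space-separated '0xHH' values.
After byte 1 (0xAB): reg=0xAB
After byte 2 (0xD1): reg=0x61
After byte 3 (0xBE): reg=0x13
After byte 4 (0xF3): reg=0xAE
After byte 5 (0x92): reg=0xB4
Register before byte 6: 0xB4
After XOR with byte 0xF4: 0x40

Answer: 0x80 0x07 0x0E 0x1C 0x38 0x70 0xE0 0xC7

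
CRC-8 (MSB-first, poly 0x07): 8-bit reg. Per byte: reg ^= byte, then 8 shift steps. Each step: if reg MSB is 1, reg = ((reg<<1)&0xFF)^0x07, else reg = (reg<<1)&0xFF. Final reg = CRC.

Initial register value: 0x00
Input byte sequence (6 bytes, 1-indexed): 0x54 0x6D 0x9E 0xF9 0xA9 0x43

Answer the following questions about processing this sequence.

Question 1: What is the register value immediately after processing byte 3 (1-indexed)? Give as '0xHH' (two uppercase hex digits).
After byte 1 (0x54): reg=0xAB
After byte 2 (0x6D): reg=0x5C
After byte 3 (0x9E): reg=0x40

Answer: 0x40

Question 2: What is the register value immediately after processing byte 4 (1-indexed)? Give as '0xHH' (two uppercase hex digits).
After byte 1 (0x54): reg=0xAB
After byte 2 (0x6D): reg=0x5C
After byte 3 (0x9E): reg=0x40
After byte 4 (0xF9): reg=0x26

Answer: 0x26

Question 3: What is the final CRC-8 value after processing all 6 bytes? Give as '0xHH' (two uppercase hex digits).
Answer: 0xBB

Derivation:
After byte 1 (0x54): reg=0xAB
After byte 2 (0x6D): reg=0x5C
After byte 3 (0x9E): reg=0x40
After byte 4 (0xF9): reg=0x26
After byte 5 (0xA9): reg=0xA4
After byte 6 (0x43): reg=0xBB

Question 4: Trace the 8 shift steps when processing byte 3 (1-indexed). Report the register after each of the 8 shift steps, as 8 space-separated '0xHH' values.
Answer: 0x83 0x01 0x02 0x04 0x08 0x10 0x20 0x40

Derivation:
After byte 1 (0x54): reg=0xAB
After byte 2 (0x6D): reg=0x5C
Register before byte 3: 0x5C
After XOR with byte 0x9E: 0xC2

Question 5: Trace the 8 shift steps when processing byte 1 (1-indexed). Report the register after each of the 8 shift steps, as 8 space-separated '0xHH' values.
Answer: 0xA8 0x57 0xAE 0x5B 0xB6 0x6B 0xD6 0xAB

Derivation:
Register before byte 1: 0x00
After XOR with byte 0x54: 0x54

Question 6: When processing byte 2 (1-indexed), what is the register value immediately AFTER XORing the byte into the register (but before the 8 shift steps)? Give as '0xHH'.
Answer: 0xC6

Derivation:
Register before byte 2: 0xAB
Byte 2: 0x6D
0xAB XOR 0x6D = 0xC6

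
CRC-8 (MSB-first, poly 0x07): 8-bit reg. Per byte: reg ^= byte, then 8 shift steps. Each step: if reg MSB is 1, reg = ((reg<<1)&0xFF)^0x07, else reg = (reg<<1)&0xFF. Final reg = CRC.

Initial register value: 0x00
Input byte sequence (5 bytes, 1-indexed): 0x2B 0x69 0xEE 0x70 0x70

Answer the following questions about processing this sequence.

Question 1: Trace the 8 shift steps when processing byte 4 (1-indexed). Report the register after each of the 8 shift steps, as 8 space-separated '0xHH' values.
Answer: 0x26 0x4C 0x98 0x37 0x6E 0xDC 0xBF 0x79

Derivation:
After byte 1 (0x2B): reg=0xD1
After byte 2 (0x69): reg=0x21
After byte 3 (0xEE): reg=0x63
Register before byte 4: 0x63
After XOR with byte 0x70: 0x13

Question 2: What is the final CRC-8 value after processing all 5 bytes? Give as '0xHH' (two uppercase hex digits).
After byte 1 (0x2B): reg=0xD1
After byte 2 (0x69): reg=0x21
After byte 3 (0xEE): reg=0x63
After byte 4 (0x70): reg=0x79
After byte 5 (0x70): reg=0x3F

Answer: 0x3F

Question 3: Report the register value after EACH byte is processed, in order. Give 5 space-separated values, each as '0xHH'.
0xD1 0x21 0x63 0x79 0x3F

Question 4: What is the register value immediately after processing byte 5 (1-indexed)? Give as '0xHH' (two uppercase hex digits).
Answer: 0x3F

Derivation:
After byte 1 (0x2B): reg=0xD1
After byte 2 (0x69): reg=0x21
After byte 3 (0xEE): reg=0x63
After byte 4 (0x70): reg=0x79
After byte 5 (0x70): reg=0x3F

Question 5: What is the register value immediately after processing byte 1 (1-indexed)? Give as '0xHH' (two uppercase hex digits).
Answer: 0xD1

Derivation:
After byte 1 (0x2B): reg=0xD1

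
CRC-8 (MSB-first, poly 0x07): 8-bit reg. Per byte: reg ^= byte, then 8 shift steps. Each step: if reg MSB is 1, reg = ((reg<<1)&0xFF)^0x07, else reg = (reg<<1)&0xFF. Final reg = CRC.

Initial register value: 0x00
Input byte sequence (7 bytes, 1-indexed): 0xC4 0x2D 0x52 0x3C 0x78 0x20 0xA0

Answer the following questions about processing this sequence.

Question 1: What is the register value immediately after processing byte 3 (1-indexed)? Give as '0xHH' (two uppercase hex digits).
After byte 1 (0xC4): reg=0x52
After byte 2 (0x2D): reg=0x7A
After byte 3 (0x52): reg=0xD8

Answer: 0xD8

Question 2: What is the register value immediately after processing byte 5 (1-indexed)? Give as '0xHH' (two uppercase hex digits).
Answer: 0x78

Derivation:
After byte 1 (0xC4): reg=0x52
After byte 2 (0x2D): reg=0x7A
After byte 3 (0x52): reg=0xD8
After byte 4 (0x3C): reg=0xB2
After byte 5 (0x78): reg=0x78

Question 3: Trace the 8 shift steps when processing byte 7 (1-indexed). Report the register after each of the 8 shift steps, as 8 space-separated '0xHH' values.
After byte 1 (0xC4): reg=0x52
After byte 2 (0x2D): reg=0x7A
After byte 3 (0x52): reg=0xD8
After byte 4 (0x3C): reg=0xB2
After byte 5 (0x78): reg=0x78
After byte 6 (0x20): reg=0x8F
Register before byte 7: 0x8F
After XOR with byte 0xA0: 0x2F

Answer: 0x5E 0xBC 0x7F 0xFE 0xFB 0xF1 0xE5 0xCD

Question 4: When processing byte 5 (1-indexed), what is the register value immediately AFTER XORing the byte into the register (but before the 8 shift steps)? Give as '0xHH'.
Register before byte 5: 0xB2
Byte 5: 0x78
0xB2 XOR 0x78 = 0xCA

Answer: 0xCA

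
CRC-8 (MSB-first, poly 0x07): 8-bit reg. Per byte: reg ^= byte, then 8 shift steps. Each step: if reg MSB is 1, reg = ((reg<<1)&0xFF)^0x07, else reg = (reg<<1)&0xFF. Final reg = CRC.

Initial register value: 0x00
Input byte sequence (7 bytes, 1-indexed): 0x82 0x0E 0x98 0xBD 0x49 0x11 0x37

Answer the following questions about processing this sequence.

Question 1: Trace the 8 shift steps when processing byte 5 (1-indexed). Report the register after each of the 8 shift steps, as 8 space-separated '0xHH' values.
Answer: 0x16 0x2C 0x58 0xB0 0x67 0xCE 0x9B 0x31

Derivation:
After byte 1 (0x82): reg=0x87
After byte 2 (0x0E): reg=0xB6
After byte 3 (0x98): reg=0xCA
After byte 4 (0xBD): reg=0x42
Register before byte 5: 0x42
After XOR with byte 0x49: 0x0B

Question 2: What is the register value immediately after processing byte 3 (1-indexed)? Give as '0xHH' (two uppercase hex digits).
After byte 1 (0x82): reg=0x87
After byte 2 (0x0E): reg=0xB6
After byte 3 (0x98): reg=0xCA

Answer: 0xCA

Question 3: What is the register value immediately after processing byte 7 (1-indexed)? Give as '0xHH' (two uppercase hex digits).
After byte 1 (0x82): reg=0x87
After byte 2 (0x0E): reg=0xB6
After byte 3 (0x98): reg=0xCA
After byte 4 (0xBD): reg=0x42
After byte 5 (0x49): reg=0x31
After byte 6 (0x11): reg=0xE0
After byte 7 (0x37): reg=0x2B

Answer: 0x2B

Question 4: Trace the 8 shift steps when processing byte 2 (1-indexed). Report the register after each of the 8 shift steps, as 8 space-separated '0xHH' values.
Answer: 0x15 0x2A 0x54 0xA8 0x57 0xAE 0x5B 0xB6

Derivation:
After byte 1 (0x82): reg=0x87
Register before byte 2: 0x87
After XOR with byte 0x0E: 0x89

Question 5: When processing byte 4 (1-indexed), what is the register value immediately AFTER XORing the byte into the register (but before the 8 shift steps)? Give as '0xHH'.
Register before byte 4: 0xCA
Byte 4: 0xBD
0xCA XOR 0xBD = 0x77

Answer: 0x77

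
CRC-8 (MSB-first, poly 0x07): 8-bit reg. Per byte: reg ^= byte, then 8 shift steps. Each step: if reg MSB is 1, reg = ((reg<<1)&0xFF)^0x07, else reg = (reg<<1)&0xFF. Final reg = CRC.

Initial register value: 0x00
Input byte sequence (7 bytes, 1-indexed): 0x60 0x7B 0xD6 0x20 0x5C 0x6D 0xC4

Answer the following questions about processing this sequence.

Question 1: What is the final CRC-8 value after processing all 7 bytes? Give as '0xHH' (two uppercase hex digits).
After byte 1 (0x60): reg=0x27
After byte 2 (0x7B): reg=0x93
After byte 3 (0xD6): reg=0xDC
After byte 4 (0x20): reg=0xFA
After byte 5 (0x5C): reg=0x7B
After byte 6 (0x6D): reg=0x62
After byte 7 (0xC4): reg=0x7B

Answer: 0x7B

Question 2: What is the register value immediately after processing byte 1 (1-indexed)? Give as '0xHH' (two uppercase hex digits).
Answer: 0x27

Derivation:
After byte 1 (0x60): reg=0x27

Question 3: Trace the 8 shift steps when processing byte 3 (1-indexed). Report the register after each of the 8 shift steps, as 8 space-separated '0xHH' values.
Answer: 0x8A 0x13 0x26 0x4C 0x98 0x37 0x6E 0xDC

Derivation:
After byte 1 (0x60): reg=0x27
After byte 2 (0x7B): reg=0x93
Register before byte 3: 0x93
After XOR with byte 0xD6: 0x45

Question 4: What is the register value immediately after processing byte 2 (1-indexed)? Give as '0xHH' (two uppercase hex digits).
Answer: 0x93

Derivation:
After byte 1 (0x60): reg=0x27
After byte 2 (0x7B): reg=0x93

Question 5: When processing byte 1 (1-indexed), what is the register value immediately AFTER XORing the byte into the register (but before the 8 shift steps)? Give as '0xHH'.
Register before byte 1: 0x00
Byte 1: 0x60
0x00 XOR 0x60 = 0x60

Answer: 0x60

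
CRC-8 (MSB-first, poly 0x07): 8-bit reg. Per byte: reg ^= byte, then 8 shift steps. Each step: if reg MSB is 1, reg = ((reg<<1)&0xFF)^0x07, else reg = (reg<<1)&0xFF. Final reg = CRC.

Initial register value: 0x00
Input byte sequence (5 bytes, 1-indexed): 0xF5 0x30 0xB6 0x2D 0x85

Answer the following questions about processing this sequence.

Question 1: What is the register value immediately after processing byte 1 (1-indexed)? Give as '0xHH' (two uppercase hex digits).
Answer: 0xC5

Derivation:
After byte 1 (0xF5): reg=0xC5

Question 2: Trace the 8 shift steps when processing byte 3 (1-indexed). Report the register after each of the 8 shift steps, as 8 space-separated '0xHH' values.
Answer: 0xE6 0xCB 0x91 0x25 0x4A 0x94 0x2F 0x5E

Derivation:
After byte 1 (0xF5): reg=0xC5
After byte 2 (0x30): reg=0xC5
Register before byte 3: 0xC5
After XOR with byte 0xB6: 0x73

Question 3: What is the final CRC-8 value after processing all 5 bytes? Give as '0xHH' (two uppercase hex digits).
After byte 1 (0xF5): reg=0xC5
After byte 2 (0x30): reg=0xC5
After byte 3 (0xB6): reg=0x5E
After byte 4 (0x2D): reg=0x5E
After byte 5 (0x85): reg=0x0F

Answer: 0x0F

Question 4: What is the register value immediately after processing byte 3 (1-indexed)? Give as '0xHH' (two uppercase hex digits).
Answer: 0x5E

Derivation:
After byte 1 (0xF5): reg=0xC5
After byte 2 (0x30): reg=0xC5
After byte 3 (0xB6): reg=0x5E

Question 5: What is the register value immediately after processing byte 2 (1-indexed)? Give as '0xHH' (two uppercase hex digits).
After byte 1 (0xF5): reg=0xC5
After byte 2 (0x30): reg=0xC5

Answer: 0xC5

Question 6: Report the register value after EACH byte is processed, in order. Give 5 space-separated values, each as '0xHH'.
0xC5 0xC5 0x5E 0x5E 0x0F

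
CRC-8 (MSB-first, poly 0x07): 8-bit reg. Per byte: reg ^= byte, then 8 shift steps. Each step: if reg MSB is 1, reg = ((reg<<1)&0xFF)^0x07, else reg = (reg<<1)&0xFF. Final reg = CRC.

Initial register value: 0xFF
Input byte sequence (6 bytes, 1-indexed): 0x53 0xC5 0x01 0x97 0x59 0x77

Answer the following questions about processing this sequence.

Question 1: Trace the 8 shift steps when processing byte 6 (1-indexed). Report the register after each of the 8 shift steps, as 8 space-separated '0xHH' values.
After byte 1 (0x53): reg=0x4D
After byte 2 (0xC5): reg=0xB1
After byte 3 (0x01): reg=0x19
After byte 4 (0x97): reg=0xA3
After byte 5 (0x59): reg=0xE8
Register before byte 6: 0xE8
After XOR with byte 0x77: 0x9F

Answer: 0x39 0x72 0xE4 0xCF 0x99 0x35 0x6A 0xD4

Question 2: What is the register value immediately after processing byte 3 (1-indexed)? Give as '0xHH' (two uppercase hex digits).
After byte 1 (0x53): reg=0x4D
After byte 2 (0xC5): reg=0xB1
After byte 3 (0x01): reg=0x19

Answer: 0x19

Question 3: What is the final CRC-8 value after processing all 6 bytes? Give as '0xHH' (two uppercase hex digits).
After byte 1 (0x53): reg=0x4D
After byte 2 (0xC5): reg=0xB1
After byte 3 (0x01): reg=0x19
After byte 4 (0x97): reg=0xA3
After byte 5 (0x59): reg=0xE8
After byte 6 (0x77): reg=0xD4

Answer: 0xD4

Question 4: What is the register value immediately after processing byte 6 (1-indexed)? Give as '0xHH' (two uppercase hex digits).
Answer: 0xD4

Derivation:
After byte 1 (0x53): reg=0x4D
After byte 2 (0xC5): reg=0xB1
After byte 3 (0x01): reg=0x19
After byte 4 (0x97): reg=0xA3
After byte 5 (0x59): reg=0xE8
After byte 6 (0x77): reg=0xD4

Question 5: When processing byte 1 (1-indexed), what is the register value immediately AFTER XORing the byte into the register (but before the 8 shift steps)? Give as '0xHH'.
Answer: 0xAC

Derivation:
Register before byte 1: 0xFF
Byte 1: 0x53
0xFF XOR 0x53 = 0xAC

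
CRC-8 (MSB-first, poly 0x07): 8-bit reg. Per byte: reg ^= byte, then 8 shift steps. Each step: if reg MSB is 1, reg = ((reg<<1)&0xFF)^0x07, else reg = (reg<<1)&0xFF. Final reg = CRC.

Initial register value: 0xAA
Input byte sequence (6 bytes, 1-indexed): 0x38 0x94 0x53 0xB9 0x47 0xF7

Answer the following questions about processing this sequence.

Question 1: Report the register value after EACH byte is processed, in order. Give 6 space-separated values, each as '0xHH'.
0xF7 0x2E 0x74 0x6D 0xD6 0xE7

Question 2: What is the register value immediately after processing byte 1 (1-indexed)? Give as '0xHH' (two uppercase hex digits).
Answer: 0xF7

Derivation:
After byte 1 (0x38): reg=0xF7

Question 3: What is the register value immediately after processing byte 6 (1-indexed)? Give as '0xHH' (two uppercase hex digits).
After byte 1 (0x38): reg=0xF7
After byte 2 (0x94): reg=0x2E
After byte 3 (0x53): reg=0x74
After byte 4 (0xB9): reg=0x6D
After byte 5 (0x47): reg=0xD6
After byte 6 (0xF7): reg=0xE7

Answer: 0xE7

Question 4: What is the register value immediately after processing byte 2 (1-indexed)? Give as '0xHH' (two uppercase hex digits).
Answer: 0x2E

Derivation:
After byte 1 (0x38): reg=0xF7
After byte 2 (0x94): reg=0x2E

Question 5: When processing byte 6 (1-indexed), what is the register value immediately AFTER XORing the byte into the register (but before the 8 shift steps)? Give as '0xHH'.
Answer: 0x21

Derivation:
Register before byte 6: 0xD6
Byte 6: 0xF7
0xD6 XOR 0xF7 = 0x21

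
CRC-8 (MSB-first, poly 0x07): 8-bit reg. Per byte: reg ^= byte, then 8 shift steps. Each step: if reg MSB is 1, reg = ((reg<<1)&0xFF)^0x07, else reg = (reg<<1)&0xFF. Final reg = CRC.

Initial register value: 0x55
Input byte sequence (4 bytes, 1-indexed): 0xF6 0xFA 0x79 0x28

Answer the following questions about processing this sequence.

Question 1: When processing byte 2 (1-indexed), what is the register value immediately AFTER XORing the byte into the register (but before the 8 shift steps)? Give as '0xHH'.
Register before byte 2: 0x60
Byte 2: 0xFA
0x60 XOR 0xFA = 0x9A

Answer: 0x9A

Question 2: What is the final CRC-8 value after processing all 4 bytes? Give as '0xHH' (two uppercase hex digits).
Answer: 0xE9

Derivation:
After byte 1 (0xF6): reg=0x60
After byte 2 (0xFA): reg=0xCF
After byte 3 (0x79): reg=0x0B
After byte 4 (0x28): reg=0xE9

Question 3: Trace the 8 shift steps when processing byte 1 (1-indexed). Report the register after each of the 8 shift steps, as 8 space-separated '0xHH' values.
Register before byte 1: 0x55
After XOR with byte 0xF6: 0xA3

Answer: 0x41 0x82 0x03 0x06 0x0C 0x18 0x30 0x60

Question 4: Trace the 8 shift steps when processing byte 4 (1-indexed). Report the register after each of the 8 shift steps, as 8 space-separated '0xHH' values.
Answer: 0x46 0x8C 0x1F 0x3E 0x7C 0xF8 0xF7 0xE9

Derivation:
After byte 1 (0xF6): reg=0x60
After byte 2 (0xFA): reg=0xCF
After byte 3 (0x79): reg=0x0B
Register before byte 4: 0x0B
After XOR with byte 0x28: 0x23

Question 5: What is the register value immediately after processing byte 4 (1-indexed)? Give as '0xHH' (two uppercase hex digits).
Answer: 0xE9

Derivation:
After byte 1 (0xF6): reg=0x60
After byte 2 (0xFA): reg=0xCF
After byte 3 (0x79): reg=0x0B
After byte 4 (0x28): reg=0xE9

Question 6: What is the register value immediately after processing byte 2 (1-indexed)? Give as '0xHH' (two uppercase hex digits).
Answer: 0xCF

Derivation:
After byte 1 (0xF6): reg=0x60
After byte 2 (0xFA): reg=0xCF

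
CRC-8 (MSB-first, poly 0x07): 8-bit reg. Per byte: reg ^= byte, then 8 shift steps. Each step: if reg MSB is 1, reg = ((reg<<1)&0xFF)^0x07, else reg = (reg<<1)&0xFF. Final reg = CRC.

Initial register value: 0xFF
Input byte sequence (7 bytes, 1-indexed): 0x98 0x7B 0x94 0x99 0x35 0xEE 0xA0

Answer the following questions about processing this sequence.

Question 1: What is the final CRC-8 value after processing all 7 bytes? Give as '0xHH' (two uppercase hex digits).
Answer: 0x17

Derivation:
After byte 1 (0x98): reg=0x32
After byte 2 (0x7B): reg=0xF8
After byte 3 (0x94): reg=0x03
After byte 4 (0x99): reg=0xCF
After byte 5 (0x35): reg=0xE8
After byte 6 (0xEE): reg=0x12
After byte 7 (0xA0): reg=0x17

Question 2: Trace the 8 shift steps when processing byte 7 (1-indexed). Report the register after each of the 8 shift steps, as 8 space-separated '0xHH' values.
After byte 1 (0x98): reg=0x32
After byte 2 (0x7B): reg=0xF8
After byte 3 (0x94): reg=0x03
After byte 4 (0x99): reg=0xCF
After byte 5 (0x35): reg=0xE8
After byte 6 (0xEE): reg=0x12
Register before byte 7: 0x12
After XOR with byte 0xA0: 0xB2

Answer: 0x63 0xC6 0x8B 0x11 0x22 0x44 0x88 0x17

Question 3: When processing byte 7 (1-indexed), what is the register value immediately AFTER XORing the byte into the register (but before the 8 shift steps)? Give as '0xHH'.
Register before byte 7: 0x12
Byte 7: 0xA0
0x12 XOR 0xA0 = 0xB2

Answer: 0xB2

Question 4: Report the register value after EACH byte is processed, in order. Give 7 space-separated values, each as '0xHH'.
0x32 0xF8 0x03 0xCF 0xE8 0x12 0x17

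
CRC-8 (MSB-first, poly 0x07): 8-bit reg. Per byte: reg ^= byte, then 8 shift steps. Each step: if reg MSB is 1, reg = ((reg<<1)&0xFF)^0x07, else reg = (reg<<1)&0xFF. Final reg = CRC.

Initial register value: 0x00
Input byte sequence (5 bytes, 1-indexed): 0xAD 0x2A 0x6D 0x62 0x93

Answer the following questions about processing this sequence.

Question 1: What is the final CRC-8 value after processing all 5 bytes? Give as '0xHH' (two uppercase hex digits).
Answer: 0x2E

Derivation:
After byte 1 (0xAD): reg=0x4A
After byte 2 (0x2A): reg=0x27
After byte 3 (0x6D): reg=0xF1
After byte 4 (0x62): reg=0xF0
After byte 5 (0x93): reg=0x2E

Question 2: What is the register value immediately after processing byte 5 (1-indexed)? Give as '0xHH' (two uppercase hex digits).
After byte 1 (0xAD): reg=0x4A
After byte 2 (0x2A): reg=0x27
After byte 3 (0x6D): reg=0xF1
After byte 4 (0x62): reg=0xF0
After byte 5 (0x93): reg=0x2E

Answer: 0x2E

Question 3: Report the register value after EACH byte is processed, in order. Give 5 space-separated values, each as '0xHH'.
0x4A 0x27 0xF1 0xF0 0x2E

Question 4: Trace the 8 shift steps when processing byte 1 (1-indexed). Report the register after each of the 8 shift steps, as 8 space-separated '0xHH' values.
Register before byte 1: 0x00
After XOR with byte 0xAD: 0xAD

Answer: 0x5D 0xBA 0x73 0xE6 0xCB 0x91 0x25 0x4A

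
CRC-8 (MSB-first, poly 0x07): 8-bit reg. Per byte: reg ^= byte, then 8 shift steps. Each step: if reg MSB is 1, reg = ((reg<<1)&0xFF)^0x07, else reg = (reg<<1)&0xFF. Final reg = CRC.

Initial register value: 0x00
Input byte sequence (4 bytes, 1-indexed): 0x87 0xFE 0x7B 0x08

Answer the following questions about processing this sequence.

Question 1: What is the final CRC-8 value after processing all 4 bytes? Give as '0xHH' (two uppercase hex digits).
After byte 1 (0x87): reg=0x9C
After byte 2 (0xFE): reg=0x29
After byte 3 (0x7B): reg=0xB9
After byte 4 (0x08): reg=0x1E

Answer: 0x1E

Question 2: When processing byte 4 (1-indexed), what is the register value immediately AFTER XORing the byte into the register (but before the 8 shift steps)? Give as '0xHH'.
Register before byte 4: 0xB9
Byte 4: 0x08
0xB9 XOR 0x08 = 0xB1

Answer: 0xB1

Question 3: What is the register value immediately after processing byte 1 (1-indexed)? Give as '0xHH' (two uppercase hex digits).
After byte 1 (0x87): reg=0x9C

Answer: 0x9C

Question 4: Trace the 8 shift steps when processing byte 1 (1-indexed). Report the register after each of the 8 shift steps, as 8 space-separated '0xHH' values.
Register before byte 1: 0x00
After XOR with byte 0x87: 0x87

Answer: 0x09 0x12 0x24 0x48 0x90 0x27 0x4E 0x9C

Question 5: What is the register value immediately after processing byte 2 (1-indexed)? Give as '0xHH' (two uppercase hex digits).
Answer: 0x29

Derivation:
After byte 1 (0x87): reg=0x9C
After byte 2 (0xFE): reg=0x29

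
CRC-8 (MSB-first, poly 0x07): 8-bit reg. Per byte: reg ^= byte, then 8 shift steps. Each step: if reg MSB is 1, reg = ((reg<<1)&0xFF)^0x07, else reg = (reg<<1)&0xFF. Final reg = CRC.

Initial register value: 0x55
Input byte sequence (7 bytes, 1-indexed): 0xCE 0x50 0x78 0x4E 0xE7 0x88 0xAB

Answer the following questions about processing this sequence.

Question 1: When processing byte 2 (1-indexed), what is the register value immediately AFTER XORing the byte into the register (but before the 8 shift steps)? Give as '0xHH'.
Register before byte 2: 0xC8
Byte 2: 0x50
0xC8 XOR 0x50 = 0x98

Answer: 0x98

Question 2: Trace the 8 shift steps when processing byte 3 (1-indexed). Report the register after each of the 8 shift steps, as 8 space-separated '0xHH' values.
Answer: 0x75 0xEA 0xD3 0xA1 0x45 0x8A 0x13 0x26

Derivation:
After byte 1 (0xCE): reg=0xC8
After byte 2 (0x50): reg=0xC1
Register before byte 3: 0xC1
After XOR with byte 0x78: 0xB9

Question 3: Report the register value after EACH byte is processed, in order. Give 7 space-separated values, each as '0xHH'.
0xC8 0xC1 0x26 0x1F 0xE6 0x0D 0x7B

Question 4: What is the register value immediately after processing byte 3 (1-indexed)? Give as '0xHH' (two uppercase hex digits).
Answer: 0x26

Derivation:
After byte 1 (0xCE): reg=0xC8
After byte 2 (0x50): reg=0xC1
After byte 3 (0x78): reg=0x26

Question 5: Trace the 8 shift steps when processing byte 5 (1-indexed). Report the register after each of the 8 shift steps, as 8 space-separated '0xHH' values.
Answer: 0xF7 0xE9 0xD5 0xAD 0x5D 0xBA 0x73 0xE6

Derivation:
After byte 1 (0xCE): reg=0xC8
After byte 2 (0x50): reg=0xC1
After byte 3 (0x78): reg=0x26
After byte 4 (0x4E): reg=0x1F
Register before byte 5: 0x1F
After XOR with byte 0xE7: 0xF8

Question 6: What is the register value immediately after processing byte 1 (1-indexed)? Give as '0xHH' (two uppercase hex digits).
Answer: 0xC8

Derivation:
After byte 1 (0xCE): reg=0xC8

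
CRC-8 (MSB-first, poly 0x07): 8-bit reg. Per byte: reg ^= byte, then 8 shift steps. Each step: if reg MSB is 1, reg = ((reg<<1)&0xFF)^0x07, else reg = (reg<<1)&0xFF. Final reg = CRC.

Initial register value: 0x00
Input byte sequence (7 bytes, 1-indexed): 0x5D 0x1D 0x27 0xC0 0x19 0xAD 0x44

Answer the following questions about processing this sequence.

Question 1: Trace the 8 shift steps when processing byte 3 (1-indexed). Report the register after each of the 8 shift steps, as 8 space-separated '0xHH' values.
Answer: 0x25 0x4A 0x94 0x2F 0x5E 0xBC 0x7F 0xFE

Derivation:
After byte 1 (0x5D): reg=0x94
After byte 2 (0x1D): reg=0xB6
Register before byte 3: 0xB6
After XOR with byte 0x27: 0x91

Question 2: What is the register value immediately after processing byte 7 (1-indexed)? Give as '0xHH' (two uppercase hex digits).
Answer: 0xDF

Derivation:
After byte 1 (0x5D): reg=0x94
After byte 2 (0x1D): reg=0xB6
After byte 3 (0x27): reg=0xFE
After byte 4 (0xC0): reg=0xBA
After byte 5 (0x19): reg=0x60
After byte 6 (0xAD): reg=0x6D
After byte 7 (0x44): reg=0xDF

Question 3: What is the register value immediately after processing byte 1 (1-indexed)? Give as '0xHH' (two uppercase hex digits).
Answer: 0x94

Derivation:
After byte 1 (0x5D): reg=0x94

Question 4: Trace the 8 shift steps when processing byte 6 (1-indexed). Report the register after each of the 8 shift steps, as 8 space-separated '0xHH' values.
After byte 1 (0x5D): reg=0x94
After byte 2 (0x1D): reg=0xB6
After byte 3 (0x27): reg=0xFE
After byte 4 (0xC0): reg=0xBA
After byte 5 (0x19): reg=0x60
Register before byte 6: 0x60
After XOR with byte 0xAD: 0xCD

Answer: 0x9D 0x3D 0x7A 0xF4 0xEF 0xD9 0xB5 0x6D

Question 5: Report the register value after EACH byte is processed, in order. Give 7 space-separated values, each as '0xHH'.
0x94 0xB6 0xFE 0xBA 0x60 0x6D 0xDF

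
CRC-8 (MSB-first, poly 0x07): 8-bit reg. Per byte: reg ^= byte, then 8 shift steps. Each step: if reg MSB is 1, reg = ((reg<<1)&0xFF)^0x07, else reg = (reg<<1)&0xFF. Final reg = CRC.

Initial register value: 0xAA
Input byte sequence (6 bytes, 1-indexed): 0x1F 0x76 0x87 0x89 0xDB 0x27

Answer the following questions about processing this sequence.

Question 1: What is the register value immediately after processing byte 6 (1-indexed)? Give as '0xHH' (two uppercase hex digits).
After byte 1 (0x1F): reg=0x02
After byte 2 (0x76): reg=0x4B
After byte 3 (0x87): reg=0x6A
After byte 4 (0x89): reg=0xA7
After byte 5 (0xDB): reg=0x73
After byte 6 (0x27): reg=0xAB

Answer: 0xAB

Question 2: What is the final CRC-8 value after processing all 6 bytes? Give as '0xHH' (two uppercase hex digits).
After byte 1 (0x1F): reg=0x02
After byte 2 (0x76): reg=0x4B
After byte 3 (0x87): reg=0x6A
After byte 4 (0x89): reg=0xA7
After byte 5 (0xDB): reg=0x73
After byte 6 (0x27): reg=0xAB

Answer: 0xAB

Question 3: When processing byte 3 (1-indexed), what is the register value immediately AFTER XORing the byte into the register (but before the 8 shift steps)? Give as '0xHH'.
Register before byte 3: 0x4B
Byte 3: 0x87
0x4B XOR 0x87 = 0xCC

Answer: 0xCC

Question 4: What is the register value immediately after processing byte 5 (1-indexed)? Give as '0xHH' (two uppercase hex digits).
Answer: 0x73

Derivation:
After byte 1 (0x1F): reg=0x02
After byte 2 (0x76): reg=0x4B
After byte 3 (0x87): reg=0x6A
After byte 4 (0x89): reg=0xA7
After byte 5 (0xDB): reg=0x73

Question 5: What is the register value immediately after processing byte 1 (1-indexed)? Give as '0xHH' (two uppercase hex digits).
After byte 1 (0x1F): reg=0x02

Answer: 0x02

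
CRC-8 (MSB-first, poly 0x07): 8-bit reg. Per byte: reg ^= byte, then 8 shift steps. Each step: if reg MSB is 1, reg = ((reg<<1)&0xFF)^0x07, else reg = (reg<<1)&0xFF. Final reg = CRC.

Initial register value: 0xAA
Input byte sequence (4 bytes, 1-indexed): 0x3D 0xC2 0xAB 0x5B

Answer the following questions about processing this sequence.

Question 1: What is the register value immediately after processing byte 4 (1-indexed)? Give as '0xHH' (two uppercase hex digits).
After byte 1 (0x3D): reg=0xEC
After byte 2 (0xC2): reg=0xCA
After byte 3 (0xAB): reg=0x20
After byte 4 (0x5B): reg=0x66

Answer: 0x66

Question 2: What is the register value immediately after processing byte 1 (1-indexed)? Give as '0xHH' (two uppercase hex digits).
After byte 1 (0x3D): reg=0xEC

Answer: 0xEC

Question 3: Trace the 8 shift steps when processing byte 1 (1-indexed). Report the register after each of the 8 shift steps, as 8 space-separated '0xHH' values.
Register before byte 1: 0xAA
After XOR with byte 0x3D: 0x97

Answer: 0x29 0x52 0xA4 0x4F 0x9E 0x3B 0x76 0xEC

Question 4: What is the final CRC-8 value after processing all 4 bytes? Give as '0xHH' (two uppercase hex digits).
Answer: 0x66

Derivation:
After byte 1 (0x3D): reg=0xEC
After byte 2 (0xC2): reg=0xCA
After byte 3 (0xAB): reg=0x20
After byte 4 (0x5B): reg=0x66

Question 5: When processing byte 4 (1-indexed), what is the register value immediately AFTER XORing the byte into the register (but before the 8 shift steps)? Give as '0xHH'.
Answer: 0x7B

Derivation:
Register before byte 4: 0x20
Byte 4: 0x5B
0x20 XOR 0x5B = 0x7B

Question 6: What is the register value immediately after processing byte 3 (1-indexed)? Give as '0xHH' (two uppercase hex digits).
After byte 1 (0x3D): reg=0xEC
After byte 2 (0xC2): reg=0xCA
After byte 3 (0xAB): reg=0x20

Answer: 0x20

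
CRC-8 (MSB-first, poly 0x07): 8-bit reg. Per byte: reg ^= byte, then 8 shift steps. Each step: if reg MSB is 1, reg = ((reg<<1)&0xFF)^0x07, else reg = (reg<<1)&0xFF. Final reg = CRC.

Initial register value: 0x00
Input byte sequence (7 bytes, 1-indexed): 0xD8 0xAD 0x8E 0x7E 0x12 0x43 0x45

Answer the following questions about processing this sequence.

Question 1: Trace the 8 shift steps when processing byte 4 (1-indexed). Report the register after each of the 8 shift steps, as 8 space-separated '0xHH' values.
Answer: 0xA4 0x4F 0x9E 0x3B 0x76 0xEC 0xDF 0xB9

Derivation:
After byte 1 (0xD8): reg=0x06
After byte 2 (0xAD): reg=0x58
After byte 3 (0x8E): reg=0x2C
Register before byte 4: 0x2C
After XOR with byte 0x7E: 0x52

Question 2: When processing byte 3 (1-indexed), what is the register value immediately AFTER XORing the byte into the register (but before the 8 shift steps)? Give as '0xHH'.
Answer: 0xD6

Derivation:
Register before byte 3: 0x58
Byte 3: 0x8E
0x58 XOR 0x8E = 0xD6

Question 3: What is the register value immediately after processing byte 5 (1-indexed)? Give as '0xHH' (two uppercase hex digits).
After byte 1 (0xD8): reg=0x06
After byte 2 (0xAD): reg=0x58
After byte 3 (0x8E): reg=0x2C
After byte 4 (0x7E): reg=0xB9
After byte 5 (0x12): reg=0x58

Answer: 0x58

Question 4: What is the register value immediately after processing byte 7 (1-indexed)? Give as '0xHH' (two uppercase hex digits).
After byte 1 (0xD8): reg=0x06
After byte 2 (0xAD): reg=0x58
After byte 3 (0x8E): reg=0x2C
After byte 4 (0x7E): reg=0xB9
After byte 5 (0x12): reg=0x58
After byte 6 (0x43): reg=0x41
After byte 7 (0x45): reg=0x1C

Answer: 0x1C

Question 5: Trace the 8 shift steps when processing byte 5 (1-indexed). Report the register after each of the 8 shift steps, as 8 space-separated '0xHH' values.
After byte 1 (0xD8): reg=0x06
After byte 2 (0xAD): reg=0x58
After byte 3 (0x8E): reg=0x2C
After byte 4 (0x7E): reg=0xB9
Register before byte 5: 0xB9
After XOR with byte 0x12: 0xAB

Answer: 0x51 0xA2 0x43 0x86 0x0B 0x16 0x2C 0x58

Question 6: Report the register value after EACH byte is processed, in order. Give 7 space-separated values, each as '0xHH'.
0x06 0x58 0x2C 0xB9 0x58 0x41 0x1C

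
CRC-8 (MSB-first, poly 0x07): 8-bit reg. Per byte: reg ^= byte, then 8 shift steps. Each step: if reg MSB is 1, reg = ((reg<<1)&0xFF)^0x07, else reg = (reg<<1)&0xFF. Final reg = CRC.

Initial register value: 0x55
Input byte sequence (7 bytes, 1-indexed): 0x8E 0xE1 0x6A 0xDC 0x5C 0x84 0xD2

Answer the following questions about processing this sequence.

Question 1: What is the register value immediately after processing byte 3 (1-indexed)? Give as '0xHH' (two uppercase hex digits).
Answer: 0x84

Derivation:
After byte 1 (0x8E): reg=0x0F
After byte 2 (0xE1): reg=0x84
After byte 3 (0x6A): reg=0x84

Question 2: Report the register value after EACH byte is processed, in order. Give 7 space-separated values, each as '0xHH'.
0x0F 0x84 0x84 0x8F 0x37 0x10 0x40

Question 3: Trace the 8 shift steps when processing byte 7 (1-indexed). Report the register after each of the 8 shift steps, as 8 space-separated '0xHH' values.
After byte 1 (0x8E): reg=0x0F
After byte 2 (0xE1): reg=0x84
After byte 3 (0x6A): reg=0x84
After byte 4 (0xDC): reg=0x8F
After byte 5 (0x5C): reg=0x37
After byte 6 (0x84): reg=0x10
Register before byte 7: 0x10
After XOR with byte 0xD2: 0xC2

Answer: 0x83 0x01 0x02 0x04 0x08 0x10 0x20 0x40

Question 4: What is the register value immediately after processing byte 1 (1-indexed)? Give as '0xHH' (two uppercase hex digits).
After byte 1 (0x8E): reg=0x0F

Answer: 0x0F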